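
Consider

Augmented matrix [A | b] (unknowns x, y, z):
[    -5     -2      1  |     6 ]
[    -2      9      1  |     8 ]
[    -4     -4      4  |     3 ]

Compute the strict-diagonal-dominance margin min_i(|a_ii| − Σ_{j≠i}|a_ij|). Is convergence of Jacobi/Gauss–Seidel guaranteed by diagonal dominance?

-4

row 1: |-5| − (2+1) = 2
row 2: |9| − (2+1) = 6
row 3: |4| − (4+4) = -4
minimum over rows = -4 → not strictly diagonally dominant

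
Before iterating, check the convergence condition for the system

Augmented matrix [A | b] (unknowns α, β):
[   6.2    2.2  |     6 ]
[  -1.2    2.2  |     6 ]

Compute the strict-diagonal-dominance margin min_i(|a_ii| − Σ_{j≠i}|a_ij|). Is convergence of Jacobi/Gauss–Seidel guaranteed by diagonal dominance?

row 1: |6.2| − (2.2) = 4
row 2: |2.2| − (1.2) = 1
minimum over rows = 1 → strictly diagonally dominant (convergence guaranteed)

1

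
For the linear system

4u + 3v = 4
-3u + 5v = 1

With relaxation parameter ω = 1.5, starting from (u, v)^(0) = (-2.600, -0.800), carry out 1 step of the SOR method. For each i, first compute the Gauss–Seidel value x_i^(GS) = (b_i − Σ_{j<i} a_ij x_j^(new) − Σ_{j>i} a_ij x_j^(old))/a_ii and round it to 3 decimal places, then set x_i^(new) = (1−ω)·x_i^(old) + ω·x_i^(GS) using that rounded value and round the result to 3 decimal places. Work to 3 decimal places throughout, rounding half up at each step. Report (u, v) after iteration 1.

(3.700, 4.030)

Iteration 1:
  u: GS value = (4 - (3)·-0.800) / (4) = 1.600;  u ← (1−ω)·-2.600 + ω·1.600 = 3.700
  v: GS value = (1 - (-3)·3.700) / (5) = 2.420;  v ← (1−ω)·-0.800 + ω·2.420 = 4.030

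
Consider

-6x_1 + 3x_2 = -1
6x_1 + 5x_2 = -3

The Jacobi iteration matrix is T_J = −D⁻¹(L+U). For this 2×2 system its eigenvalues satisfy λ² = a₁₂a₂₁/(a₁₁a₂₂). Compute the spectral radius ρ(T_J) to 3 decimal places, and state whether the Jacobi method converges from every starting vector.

0.775

a₁₂a₂₁/(a₁₁a₂₂) = (3)·(6) / ((-6)·(5)) = -0.600000
ρ = √|-0.600000| = √0.600000 = 0.775
ρ < 1, so Jacobi converges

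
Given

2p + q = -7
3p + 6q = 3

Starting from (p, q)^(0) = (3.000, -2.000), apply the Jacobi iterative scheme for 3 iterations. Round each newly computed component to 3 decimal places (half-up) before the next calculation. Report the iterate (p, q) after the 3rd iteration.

Iteration 1:
  p = (-7 - (1)·-2.000) / (2) = -2.500
  q = (3 - (3)·3.000) / (6) = -1.000
Iteration 2:
  p = (-7 - (1)·-1.000) / (2) = -3.000
  q = (3 - (3)·-2.500) / (6) = 1.750
Iteration 3:
  p = (-7 - (1)·1.750) / (2) = -4.375
  q = (3 - (3)·-3.000) / (6) = 2.000

(-4.375, 2.000)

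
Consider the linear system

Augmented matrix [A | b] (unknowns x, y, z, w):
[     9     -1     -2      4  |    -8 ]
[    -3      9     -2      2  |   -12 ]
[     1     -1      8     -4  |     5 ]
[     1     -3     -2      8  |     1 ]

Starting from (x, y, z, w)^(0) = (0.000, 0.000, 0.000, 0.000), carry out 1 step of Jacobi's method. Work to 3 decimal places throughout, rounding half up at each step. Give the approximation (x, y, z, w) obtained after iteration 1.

(-0.889, -1.333, 0.625, 0.125)

Iteration 1:
  x = (-8 - (-1)·0.000 - (-2)·0.000 - (4)·0.000) / (9) = -0.889
  y = (-12 - (-3)·0.000 - (-2)·0.000 - (2)·0.000) / (9) = -1.333
  z = (5 - (1)·0.000 - (-1)·0.000 - (-4)·0.000) / (8) = 0.625
  w = (1 - (1)·0.000 - (-3)·0.000 - (-2)·0.000) / (8) = 0.125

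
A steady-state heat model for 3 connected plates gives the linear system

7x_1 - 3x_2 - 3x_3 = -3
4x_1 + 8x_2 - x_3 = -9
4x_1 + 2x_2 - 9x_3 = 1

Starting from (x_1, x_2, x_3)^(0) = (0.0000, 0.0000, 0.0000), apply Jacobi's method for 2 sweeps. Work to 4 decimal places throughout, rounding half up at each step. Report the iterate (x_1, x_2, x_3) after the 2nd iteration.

(-0.9583, -0.9246, -0.5516)

Iteration 1:
  x_1 = (-3 - (-3)·0.0000 - (-3)·0.0000) / (7) = -0.4286
  x_2 = (-9 - (4)·0.0000 - (-1)·0.0000) / (8) = -1.1250
  x_3 = (1 - (4)·0.0000 - (2)·0.0000) / (-9) = -0.1111
Iteration 2:
  x_1 = (-3 - (-3)·-1.1250 - (-3)·-0.1111) / (7) = -0.9583
  x_2 = (-9 - (4)·-0.4286 - (-1)·-0.1111) / (8) = -0.9246
  x_3 = (1 - (4)·-0.4286 - (2)·-1.1250) / (-9) = -0.5516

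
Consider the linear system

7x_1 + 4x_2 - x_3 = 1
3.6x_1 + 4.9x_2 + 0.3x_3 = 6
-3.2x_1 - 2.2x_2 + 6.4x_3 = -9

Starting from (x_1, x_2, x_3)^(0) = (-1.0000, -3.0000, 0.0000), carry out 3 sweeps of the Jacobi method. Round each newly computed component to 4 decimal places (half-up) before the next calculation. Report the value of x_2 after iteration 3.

2.2384

Iteration 1:
  x_1 = (1 - (4)·-3.0000 - (-1)·0.0000) / (7) = 1.8571
  x_2 = (6 - (3.6)·-1.0000 - (0.3)·0.0000) / (4.9) = 1.9592
  x_3 = (-9 - (-3.2)·-1.0000 - (-2.2)·-3.0000) / (6.4) = -2.9375
Iteration 2:
  x_1 = (1 - (4)·1.9592 - (-1)·-2.9375) / (7) = -1.3963
  x_2 = (6 - (3.6)·1.8571 - (0.3)·-2.9375) / (4.9) = 0.0399
  x_3 = (-9 - (-3.2)·1.8571 - (-2.2)·1.9592) / (6.4) = 0.1958
Iteration 3:
  x_1 = (1 - (4)·0.0399 - (-1)·0.1958) / (7) = 0.1480
  x_2 = (6 - (3.6)·-1.3963 - (0.3)·0.1958) / (4.9) = 2.2384
  x_3 = (-9 - (-3.2)·-1.3963 - (-2.2)·0.0399) / (6.4) = -2.0907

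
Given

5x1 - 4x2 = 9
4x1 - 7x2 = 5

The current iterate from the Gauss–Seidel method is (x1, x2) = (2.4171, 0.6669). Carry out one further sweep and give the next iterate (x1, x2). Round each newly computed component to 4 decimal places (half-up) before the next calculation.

One sweep:
  x1 = (9 - (-4)·0.6669) / (5) = 2.3335
  x2 = (5 - (4)·2.3335) / (-7) = 0.6191

(2.3335, 0.6191)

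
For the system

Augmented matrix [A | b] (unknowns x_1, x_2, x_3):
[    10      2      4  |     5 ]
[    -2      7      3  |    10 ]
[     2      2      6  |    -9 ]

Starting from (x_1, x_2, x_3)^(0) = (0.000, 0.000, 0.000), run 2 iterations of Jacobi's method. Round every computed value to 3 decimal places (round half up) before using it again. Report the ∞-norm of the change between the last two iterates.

Iteration 1:
  x_1 = (5 - (2)·0.000 - (4)·0.000) / (10) = 0.500
  x_2 = (10 - (-2)·0.000 - (3)·0.000) / (7) = 1.429
  x_3 = (-9 - (2)·0.000 - (2)·0.000) / (6) = -1.500
Iteration 2:
  x_1 = (5 - (2)·1.429 - (4)·-1.500) / (10) = 0.814
  x_2 = (10 - (-2)·0.500 - (3)·-1.500) / (7) = 2.214
  x_3 = (-9 - (2)·0.500 - (2)·1.429) / (6) = -2.143
Change: (0.314, 0.785, -0.643) → max |·| = 0.785

0.785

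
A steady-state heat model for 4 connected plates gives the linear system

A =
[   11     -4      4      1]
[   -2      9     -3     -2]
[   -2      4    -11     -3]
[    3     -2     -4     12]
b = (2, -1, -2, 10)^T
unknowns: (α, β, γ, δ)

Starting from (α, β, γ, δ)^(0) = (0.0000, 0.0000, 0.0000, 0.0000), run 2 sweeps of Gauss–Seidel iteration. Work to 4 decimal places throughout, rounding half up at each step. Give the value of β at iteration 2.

0.1197

Iteration 1:
  α = (2 - (-4)·0.0000 - (4)·0.0000 - (1)·0.0000) / (11) = 0.1818
  β = (-1 - (-2)·0.1818 - (-3)·0.0000 - (-2)·0.0000) / (9) = -0.0707
  γ = (-2 - (-2)·0.1818 - (4)·-0.0707 - (-3)·0.0000) / (-11) = 0.1231
  δ = (10 - (3)·0.1818 - (-2)·-0.0707 - (-4)·0.1231) / (12) = 0.8171
Iteration 2:
  α = (2 - (-4)·-0.0707 - (4)·0.1231 - (1)·0.8171) / (11) = 0.0371
  β = (-1 - (-2)·0.0371 - (-3)·0.1231 - (-2)·0.8171) / (9) = 0.1197
  γ = (-2 - (-2)·0.0371 - (4)·0.1197 - (-3)·0.8171) / (-11) = -0.0042
  δ = (10 - (3)·0.0371 - (-2)·0.1197 - (-4)·-0.0042) / (12) = 0.8426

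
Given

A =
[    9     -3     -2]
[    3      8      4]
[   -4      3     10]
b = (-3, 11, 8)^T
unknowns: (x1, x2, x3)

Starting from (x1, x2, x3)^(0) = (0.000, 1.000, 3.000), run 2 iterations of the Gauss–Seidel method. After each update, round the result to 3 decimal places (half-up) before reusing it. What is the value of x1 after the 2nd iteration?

Iteration 1:
  x1 = (-3 - (-3)·1.000 - (-2)·3.000) / (9) = 0.667
  x2 = (11 - (3)·0.667 - (4)·3.000) / (8) = -0.375
  x3 = (8 - (-4)·0.667 - (3)·-0.375) / (10) = 1.179
Iteration 2:
  x1 = (-3 - (-3)·-0.375 - (-2)·1.179) / (9) = -0.196
  x2 = (11 - (3)·-0.196 - (4)·1.179) / (8) = 0.859
  x3 = (8 - (-4)·-0.196 - (3)·0.859) / (10) = 0.464

-0.196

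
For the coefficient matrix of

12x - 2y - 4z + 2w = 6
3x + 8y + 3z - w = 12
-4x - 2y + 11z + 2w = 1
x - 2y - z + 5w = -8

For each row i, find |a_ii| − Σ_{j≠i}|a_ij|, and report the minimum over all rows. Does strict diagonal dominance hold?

row 1: |12| − (2+4+2) = 4
row 2: |8| − (3+3+1) = 1
row 3: |11| − (4+2+2) = 3
row 4: |5| − (1+2+1) = 1
minimum over rows = 1 → strictly diagonally dominant (convergence guaranteed)

1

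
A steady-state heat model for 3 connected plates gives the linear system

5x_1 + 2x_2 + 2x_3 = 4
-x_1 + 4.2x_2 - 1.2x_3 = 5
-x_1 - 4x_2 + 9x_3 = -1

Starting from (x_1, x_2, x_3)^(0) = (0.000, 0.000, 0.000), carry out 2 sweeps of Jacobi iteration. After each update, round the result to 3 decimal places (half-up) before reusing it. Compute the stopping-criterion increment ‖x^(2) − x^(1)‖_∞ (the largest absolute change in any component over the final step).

0.618

Iteration 1:
  x_1 = (4 - (2)·0.000 - (2)·0.000) / (5) = 0.800
  x_2 = (5 - (-1)·0.000 - (-1.2)·0.000) / (4.2) = 1.190
  x_3 = (-1 - (-1)·0.000 - (-4)·0.000) / (9) = -0.111
Iteration 2:
  x_1 = (4 - (2)·1.190 - (2)·-0.111) / (5) = 0.368
  x_2 = (5 - (-1)·0.800 - (-1.2)·-0.111) / (4.2) = 1.349
  x_3 = (-1 - (-1)·0.800 - (-4)·1.190) / (9) = 0.507
Change: (-0.432, 0.159, 0.618) → max |·| = 0.618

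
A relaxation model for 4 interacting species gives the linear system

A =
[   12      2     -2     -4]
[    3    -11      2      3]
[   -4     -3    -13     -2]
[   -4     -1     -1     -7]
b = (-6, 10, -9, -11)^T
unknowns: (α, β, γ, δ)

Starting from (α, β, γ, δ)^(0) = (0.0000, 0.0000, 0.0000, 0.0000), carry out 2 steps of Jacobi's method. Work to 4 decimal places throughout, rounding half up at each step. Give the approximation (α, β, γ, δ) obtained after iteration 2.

Iteration 1:
  α = (-6 - (2)·0.0000 - (-2)·0.0000 - (-4)·0.0000) / (12) = -0.5000
  β = (10 - (3)·0.0000 - (2)·0.0000 - (3)·0.0000) / (-11) = -0.9091
  γ = (-9 - (-4)·0.0000 - (-3)·0.0000 - (-2)·0.0000) / (-13) = 0.6923
  δ = (-11 - (-4)·0.0000 - (-1)·0.0000 - (-1)·0.0000) / (-7) = 1.5714
Iteration 2:
  α = (-6 - (2)·-0.9091 - (-2)·0.6923 - (-4)·1.5714) / (12) = 0.2907
  β = (10 - (3)·-0.5000 - (2)·0.6923 - (3)·1.5714) / (-11) = -0.4910
  γ = (-9 - (-4)·-0.5000 - (-3)·-0.9091 - (-2)·1.5714) / (-13) = 0.8142
  δ = (-11 - (-4)·-0.5000 - (-1)·-0.9091 - (-1)·0.6923) / (-7) = 1.8881

(0.2907, -0.4910, 0.8142, 1.8881)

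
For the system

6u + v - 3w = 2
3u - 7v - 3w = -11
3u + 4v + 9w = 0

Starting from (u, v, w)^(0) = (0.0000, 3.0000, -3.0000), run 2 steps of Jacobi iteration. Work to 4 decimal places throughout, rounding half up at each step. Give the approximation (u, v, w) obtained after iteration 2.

Iteration 1:
  u = (2 - (1)·3.0000 - (-3)·-3.0000) / (6) = -1.6667
  v = (-11 - (3)·0.0000 - (-3)·-3.0000) / (-7) = 2.8571
  w = (0 - (3)·0.0000 - (4)·3.0000) / (9) = -1.3333
Iteration 2:
  u = (2 - (1)·2.8571 - (-3)·-1.3333) / (6) = -0.8095
  v = (-11 - (3)·-1.6667 - (-3)·-1.3333) / (-7) = 1.4285
  w = (0 - (3)·-1.6667 - (4)·2.8571) / (9) = -0.7143

(-0.8095, 1.4285, -0.7143)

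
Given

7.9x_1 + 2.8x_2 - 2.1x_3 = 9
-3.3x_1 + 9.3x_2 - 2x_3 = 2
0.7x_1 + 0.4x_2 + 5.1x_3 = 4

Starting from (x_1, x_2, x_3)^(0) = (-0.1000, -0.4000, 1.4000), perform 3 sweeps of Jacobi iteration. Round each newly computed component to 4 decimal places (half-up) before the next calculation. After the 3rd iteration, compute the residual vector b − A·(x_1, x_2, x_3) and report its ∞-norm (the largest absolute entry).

0.8074

Iteration 1:
  x_1 = (9 - (2.8)·-0.4000 - (-2.1)·1.4000) / (7.9) = 1.6532
  x_2 = (2 - (-3.3)·-0.1000 - (-2)·1.4000) / (9.3) = 0.4806
  x_3 = (4 - (0.7)·-0.1000 - (0.4)·-0.4000) / (5.1) = 0.8294
Iteration 2:
  x_1 = (9 - (2.8)·0.4806 - (-2.1)·0.8294) / (7.9) = 1.1894
  x_2 = (2 - (-3.3)·1.6532 - (-2)·0.8294) / (9.3) = 0.9800
  x_3 = (4 - (0.7)·1.6532 - (0.4)·0.4806) / (5.1) = 0.5197
Iteration 3:
  x_1 = (9 - (2.8)·0.9800 - (-2.1)·0.5197) / (7.9) = 0.9300
  x_2 = (2 - (-3.3)·1.1894 - (-2)·0.5197) / (9.3) = 0.7489
  x_3 = (4 - (0.7)·1.1894 - (0.4)·0.9800) / (5.1) = 0.5442
Residual b − A·x = (0.6989, -0.8074, 0.2740); ∞-norm = 0.8074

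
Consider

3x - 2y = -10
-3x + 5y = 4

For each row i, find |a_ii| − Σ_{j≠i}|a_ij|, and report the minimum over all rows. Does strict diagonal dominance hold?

1

row 1: |3| − (2) = 1
row 2: |5| − (3) = 2
minimum over rows = 1 → strictly diagonally dominant (convergence guaranteed)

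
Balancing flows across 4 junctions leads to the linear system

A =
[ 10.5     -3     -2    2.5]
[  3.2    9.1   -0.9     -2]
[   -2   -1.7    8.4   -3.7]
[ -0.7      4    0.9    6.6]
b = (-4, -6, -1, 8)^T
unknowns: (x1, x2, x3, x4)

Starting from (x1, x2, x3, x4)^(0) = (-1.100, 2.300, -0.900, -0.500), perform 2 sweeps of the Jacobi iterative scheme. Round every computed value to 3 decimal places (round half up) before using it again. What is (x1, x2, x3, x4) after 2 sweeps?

(-0.500, -0.790, -0.239, 1.540)

Iteration 1:
  x1 = (-4 - (-3)·2.300 - (-2)·-0.900 - (2.5)·-0.500) / (10.5) = 0.224
  x2 = (-6 - (3.2)·-1.100 - (-0.9)·-0.900 - (-2)·-0.500) / (9.1) = -0.471
  x3 = (-1 - (-2)·-1.100 - (-1.7)·2.300 - (-3.7)·-0.500) / (8.4) = -0.136
  x4 = (8 - (-0.7)·-1.100 - (4)·2.300 - (0.9)·-0.900) / (6.6) = -0.176
Iteration 2:
  x1 = (-4 - (-3)·-0.471 - (-2)·-0.136 - (2.5)·-0.176) / (10.5) = -0.500
  x2 = (-6 - (3.2)·0.224 - (-0.9)·-0.136 - (-2)·-0.176) / (9.1) = -0.790
  x3 = (-1 - (-2)·0.224 - (-1.7)·-0.471 - (-3.7)·-0.176) / (8.4) = -0.239
  x4 = (8 - (-0.7)·0.224 - (4)·-0.471 - (0.9)·-0.136) / (6.6) = 1.540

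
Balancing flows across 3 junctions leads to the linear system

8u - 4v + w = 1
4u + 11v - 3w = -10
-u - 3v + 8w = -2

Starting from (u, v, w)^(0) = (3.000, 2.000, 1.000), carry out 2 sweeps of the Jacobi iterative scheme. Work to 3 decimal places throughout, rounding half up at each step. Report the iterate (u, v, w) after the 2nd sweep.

Iteration 1:
  u = (1 - (-4)·2.000 - (1)·1.000) / (8) = 1.000
  v = (-10 - (4)·3.000 - (-3)·1.000) / (11) = -1.727
  w = (-2 - (-1)·3.000 - (-3)·2.000) / (8) = 0.875
Iteration 2:
  u = (1 - (-4)·-1.727 - (1)·0.875) / (8) = -0.848
  v = (-10 - (4)·1.000 - (-3)·0.875) / (11) = -1.034
  w = (-2 - (-1)·1.000 - (-3)·-1.727) / (8) = -0.773

(-0.848, -1.034, -0.773)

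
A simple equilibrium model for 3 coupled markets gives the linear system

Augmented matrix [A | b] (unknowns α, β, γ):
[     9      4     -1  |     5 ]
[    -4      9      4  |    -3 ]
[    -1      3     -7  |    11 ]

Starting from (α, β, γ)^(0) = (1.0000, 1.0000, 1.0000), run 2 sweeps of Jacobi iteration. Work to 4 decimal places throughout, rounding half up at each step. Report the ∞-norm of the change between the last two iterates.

Iteration 1:
  α = (5 - (4)·1.0000 - (-1)·1.0000) / (9) = 0.2222
  β = (-3 - (-4)·1.0000 - (4)·1.0000) / (9) = -0.3333
  γ = (11 - (-1)·1.0000 - (3)·1.0000) / (-7) = -1.2857
Iteration 2:
  α = (5 - (4)·-0.3333 - (-1)·-1.2857) / (9) = 0.5608
  β = (-3 - (-4)·0.2222 - (4)·-1.2857) / (9) = 0.3368
  γ = (11 - (-1)·0.2222 - (3)·-0.3333) / (-7) = -1.7460
Change: (0.3386, 0.6701, -0.4603) → max |·| = 0.6701

0.6701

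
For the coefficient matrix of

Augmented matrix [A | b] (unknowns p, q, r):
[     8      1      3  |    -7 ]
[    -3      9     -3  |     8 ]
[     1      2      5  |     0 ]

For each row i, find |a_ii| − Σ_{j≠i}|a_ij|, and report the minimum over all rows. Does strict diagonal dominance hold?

2

row 1: |8| − (1+3) = 4
row 2: |9| − (3+3) = 3
row 3: |5| − (1+2) = 2
minimum over rows = 2 → strictly diagonally dominant (convergence guaranteed)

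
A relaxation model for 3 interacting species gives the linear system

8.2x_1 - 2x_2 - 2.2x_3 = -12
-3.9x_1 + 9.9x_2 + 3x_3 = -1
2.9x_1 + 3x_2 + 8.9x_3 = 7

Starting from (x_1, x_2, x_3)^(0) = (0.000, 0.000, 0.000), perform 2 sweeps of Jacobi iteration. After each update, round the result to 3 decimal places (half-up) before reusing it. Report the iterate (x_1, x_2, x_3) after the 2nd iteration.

Iteration 1:
  x_1 = (-12 - (-2)·0.000 - (-2.2)·0.000) / (8.2) = -1.463
  x_2 = (-1 - (-3.9)·0.000 - (3)·0.000) / (9.9) = -0.101
  x_3 = (7 - (2.9)·0.000 - (3)·0.000) / (8.9) = 0.787
Iteration 2:
  x_1 = (-12 - (-2)·-0.101 - (-2.2)·0.787) / (8.2) = -1.277
  x_2 = (-1 - (-3.9)·-1.463 - (3)·0.787) / (9.9) = -0.916
  x_3 = (7 - (2.9)·-1.463 - (3)·-0.101) / (8.9) = 1.297

(-1.277, -0.916, 1.297)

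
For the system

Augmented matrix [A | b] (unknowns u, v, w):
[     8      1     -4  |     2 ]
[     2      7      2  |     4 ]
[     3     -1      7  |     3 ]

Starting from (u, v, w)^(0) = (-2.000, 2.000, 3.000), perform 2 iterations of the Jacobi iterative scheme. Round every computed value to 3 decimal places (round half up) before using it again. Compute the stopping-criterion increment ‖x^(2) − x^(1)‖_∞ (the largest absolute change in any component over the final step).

Iteration 1:
  u = (2 - (1)·2.000 - (-4)·3.000) / (8) = 1.500
  v = (4 - (2)·-2.000 - (2)·3.000) / (7) = 0.286
  w = (3 - (3)·-2.000 - (-1)·2.000) / (7) = 1.571
Iteration 2:
  u = (2 - (1)·0.286 - (-4)·1.571) / (8) = 1.000
  v = (4 - (2)·1.500 - (2)·1.571) / (7) = -0.306
  w = (3 - (3)·1.500 - (-1)·0.286) / (7) = -0.173
Change: (-0.500, -0.592, -1.744) → max |·| = 1.744

1.744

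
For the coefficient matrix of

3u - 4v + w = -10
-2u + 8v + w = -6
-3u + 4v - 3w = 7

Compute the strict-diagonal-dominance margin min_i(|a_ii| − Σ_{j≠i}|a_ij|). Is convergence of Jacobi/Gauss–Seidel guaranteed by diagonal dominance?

row 1: |3| − (4+1) = -2
row 2: |8| − (2+1) = 5
row 3: |-3| − (3+4) = -4
minimum over rows = -4 → not strictly diagonally dominant

-4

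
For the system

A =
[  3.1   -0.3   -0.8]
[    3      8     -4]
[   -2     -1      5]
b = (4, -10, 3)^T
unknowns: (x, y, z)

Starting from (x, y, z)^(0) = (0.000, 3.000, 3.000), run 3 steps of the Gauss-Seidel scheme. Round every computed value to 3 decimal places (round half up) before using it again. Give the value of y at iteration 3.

-1.285

Iteration 1:
  x = (4 - (-0.3)·3.000 - (-0.8)·3.000) / (3.1) = 2.355
  y = (-10 - (3)·2.355 - (-4)·3.000) / (8) = -0.633
  z = (3 - (-2)·2.355 - (-1)·-0.633) / (5) = 1.415
Iteration 2:
  x = (4 - (-0.3)·-0.633 - (-0.8)·1.415) / (3.1) = 1.594
  y = (-10 - (3)·1.594 - (-4)·1.415) / (8) = -1.140
  z = (3 - (-2)·1.594 - (-1)·-1.140) / (5) = 1.010
Iteration 3:
  x = (4 - (-0.3)·-1.140 - (-0.8)·1.010) / (3.1) = 1.441
  y = (-10 - (3)·1.441 - (-4)·1.010) / (8) = -1.285
  z = (3 - (-2)·1.441 - (-1)·-1.285) / (5) = 0.919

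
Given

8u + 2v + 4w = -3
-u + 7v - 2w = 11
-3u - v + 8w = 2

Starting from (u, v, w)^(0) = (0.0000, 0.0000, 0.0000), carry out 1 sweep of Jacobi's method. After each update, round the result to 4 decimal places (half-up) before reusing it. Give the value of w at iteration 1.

Iteration 1:
  u = (-3 - (2)·0.0000 - (4)·0.0000) / (8) = -0.3750
  v = (11 - (-1)·0.0000 - (-2)·0.0000) / (7) = 1.5714
  w = (2 - (-3)·0.0000 - (-1)·0.0000) / (8) = 0.2500

0.2500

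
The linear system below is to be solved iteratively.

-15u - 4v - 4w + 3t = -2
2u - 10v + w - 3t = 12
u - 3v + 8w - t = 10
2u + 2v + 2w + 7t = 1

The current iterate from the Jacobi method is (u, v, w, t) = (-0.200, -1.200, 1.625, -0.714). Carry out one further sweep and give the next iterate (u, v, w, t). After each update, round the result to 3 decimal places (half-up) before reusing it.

One sweep:
  u = (-2 - (-4)·-1.200 - (-4)·1.625 - (3)·-0.714) / (-15) = -0.123
  v = (12 - (2)·-0.200 - (1)·1.625 - (-3)·-0.714) / (-10) = -0.863
  w = (10 - (1)·-0.200 - (-3)·-1.200 - (-1)·-0.714) / (8) = 0.736
  t = (1 - (2)·-0.200 - (2)·-1.200 - (2)·1.625) / (7) = 0.079

(-0.123, -0.863, 0.736, 0.079)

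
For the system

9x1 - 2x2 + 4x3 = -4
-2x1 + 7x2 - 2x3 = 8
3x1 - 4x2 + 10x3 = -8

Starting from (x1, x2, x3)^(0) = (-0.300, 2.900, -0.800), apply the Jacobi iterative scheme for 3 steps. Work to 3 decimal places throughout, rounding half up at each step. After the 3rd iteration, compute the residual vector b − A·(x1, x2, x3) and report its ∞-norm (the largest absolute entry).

Iteration 1:
  x1 = (-4 - (-2)·2.900 - (4)·-0.800) / (9) = 0.556
  x2 = (8 - (-2)·-0.300 - (-2)·-0.800) / (7) = 0.829
  x3 = (-8 - (3)·-0.300 - (-4)·2.900) / (10) = 0.450
Iteration 2:
  x1 = (-4 - (-2)·0.829 - (4)·0.450) / (9) = -0.460
  x2 = (8 - (-2)·0.556 - (-2)·0.450) / (7) = 1.430
  x3 = (-8 - (3)·0.556 - (-4)·0.829) / (10) = -0.635
Iteration 3:
  x1 = (-4 - (-2)·1.430 - (4)·-0.635) / (9) = 0.156
  x2 = (8 - (-2)·-0.460 - (-2)·-0.635) / (7) = 0.830
  x3 = (-8 - (3)·-0.460 - (-4)·1.430) / (10) = -0.090
Residual b − A·x = (-3.384, 2.322, -4.248); ∞-norm = 4.248

4.248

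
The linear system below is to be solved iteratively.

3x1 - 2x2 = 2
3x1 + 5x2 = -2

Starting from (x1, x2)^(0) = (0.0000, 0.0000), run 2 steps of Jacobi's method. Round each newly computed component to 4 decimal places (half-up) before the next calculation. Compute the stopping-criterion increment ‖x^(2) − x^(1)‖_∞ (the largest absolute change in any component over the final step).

Iteration 1:
  x1 = (2 - (-2)·0.0000) / (3) = 0.6667
  x2 = (-2 - (3)·0.0000) / (5) = -0.4000
Iteration 2:
  x1 = (2 - (-2)·-0.4000) / (3) = 0.4000
  x2 = (-2 - (3)·0.6667) / (5) = -0.8000
Change: (-0.2667, -0.4000) → max |·| = 0.4000

0.4000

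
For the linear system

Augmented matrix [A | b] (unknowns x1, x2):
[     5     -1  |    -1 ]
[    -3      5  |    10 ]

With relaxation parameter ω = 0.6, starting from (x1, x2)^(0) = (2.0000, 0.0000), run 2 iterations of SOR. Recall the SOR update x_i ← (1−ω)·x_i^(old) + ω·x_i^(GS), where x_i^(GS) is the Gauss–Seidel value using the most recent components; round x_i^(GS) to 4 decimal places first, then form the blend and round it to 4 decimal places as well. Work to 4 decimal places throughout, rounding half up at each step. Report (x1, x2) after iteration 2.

(0.3254, 1.8950)

Iteration 1:
  x1: GS value = (-1 - (-1)·0.0000) / (5) = -0.2000;  x1 ← (1−ω)·2.0000 + ω·-0.2000 = 0.6800
  x2: GS value = (10 - (-3)·0.6800) / (5) = 2.4080;  x2 ← (1−ω)·0.0000 + ω·2.4080 = 1.4448
Iteration 2:
  x1: GS value = (-1 - (-1)·1.4448) / (5) = 0.0890;  x1 ← (1−ω)·0.6800 + ω·0.0890 = 0.3254
  x2: GS value = (10 - (-3)·0.3254) / (5) = 2.1952;  x2 ← (1−ω)·1.4448 + ω·2.1952 = 1.8950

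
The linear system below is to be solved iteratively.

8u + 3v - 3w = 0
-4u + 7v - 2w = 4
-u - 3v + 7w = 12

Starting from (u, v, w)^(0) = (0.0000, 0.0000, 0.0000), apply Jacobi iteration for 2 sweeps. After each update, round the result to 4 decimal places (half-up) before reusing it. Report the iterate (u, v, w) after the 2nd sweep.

(0.4286, 1.0612, 1.9592)

Iteration 1:
  u = (0 - (3)·0.0000 - (-3)·0.0000) / (8) = 0.0000
  v = (4 - (-4)·0.0000 - (-2)·0.0000) / (7) = 0.5714
  w = (12 - (-1)·0.0000 - (-3)·0.0000) / (7) = 1.7143
Iteration 2:
  u = (0 - (3)·0.5714 - (-3)·1.7143) / (8) = 0.4286
  v = (4 - (-4)·0.0000 - (-2)·1.7143) / (7) = 1.0612
  w = (12 - (-1)·0.0000 - (-3)·0.5714) / (7) = 1.9592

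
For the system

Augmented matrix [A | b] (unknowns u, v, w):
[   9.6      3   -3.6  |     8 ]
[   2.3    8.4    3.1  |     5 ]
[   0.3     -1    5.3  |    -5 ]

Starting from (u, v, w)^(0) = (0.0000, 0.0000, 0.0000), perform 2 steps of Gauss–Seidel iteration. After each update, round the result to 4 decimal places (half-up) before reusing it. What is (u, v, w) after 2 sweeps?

(0.3731, 0.8331, -0.8073)

Iteration 1:
  u = (8 - (3)·0.0000 - (-3.6)·0.0000) / (9.6) = 0.8333
  v = (5 - (2.3)·0.8333 - (3.1)·0.0000) / (8.4) = 0.3671
  w = (-5 - (0.3)·0.8333 - (-1)·0.3671) / (5.3) = -0.9213
Iteration 2:
  u = (8 - (3)·0.3671 - (-3.6)·-0.9213) / (9.6) = 0.3731
  v = (5 - (2.3)·0.3731 - (3.1)·-0.9213) / (8.4) = 0.8331
  w = (-5 - (0.3)·0.3731 - (-1)·0.8331) / (5.3) = -0.8073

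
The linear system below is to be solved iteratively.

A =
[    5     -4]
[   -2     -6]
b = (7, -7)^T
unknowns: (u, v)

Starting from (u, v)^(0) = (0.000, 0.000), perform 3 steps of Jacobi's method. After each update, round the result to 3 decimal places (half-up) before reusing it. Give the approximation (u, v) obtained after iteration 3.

Iteration 1:
  u = (7 - (-4)·0.000) / (5) = 1.400
  v = (-7 - (-2)·0.000) / (-6) = 1.167
Iteration 2:
  u = (7 - (-4)·1.167) / (5) = 2.334
  v = (-7 - (-2)·1.400) / (-6) = 0.700
Iteration 3:
  u = (7 - (-4)·0.700) / (5) = 1.960
  v = (-7 - (-2)·2.334) / (-6) = 0.389

(1.960, 0.389)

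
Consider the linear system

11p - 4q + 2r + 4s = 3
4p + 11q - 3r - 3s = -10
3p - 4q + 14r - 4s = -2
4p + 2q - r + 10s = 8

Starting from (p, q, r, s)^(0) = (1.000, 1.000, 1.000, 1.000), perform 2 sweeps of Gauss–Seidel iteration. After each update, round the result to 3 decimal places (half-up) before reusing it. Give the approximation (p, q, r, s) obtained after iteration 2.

(-0.180, -0.611, -0.038, 0.990)

Iteration 1:
  p = (3 - (-4)·1.000 - (2)·1.000 - (4)·1.000) / (11) = 0.091
  q = (-10 - (4)·0.091 - (-3)·1.000 - (-3)·1.000) / (11) = -0.397
  r = (-2 - (3)·0.091 - (-4)·-0.397 - (-4)·1.000) / (14) = 0.010
  s = (8 - (4)·0.091 - (2)·-0.397 - (-1)·0.010) / (10) = 0.844
Iteration 2:
  p = (3 - (-4)·-0.397 - (2)·0.010 - (4)·0.844) / (11) = -0.180
  q = (-10 - (4)·-0.180 - (-3)·0.010 - (-3)·0.844) / (11) = -0.611
  r = (-2 - (3)·-0.180 - (-4)·-0.611 - (-4)·0.844) / (14) = -0.038
  s = (8 - (4)·-0.180 - (2)·-0.611 - (-1)·-0.038) / (10) = 0.990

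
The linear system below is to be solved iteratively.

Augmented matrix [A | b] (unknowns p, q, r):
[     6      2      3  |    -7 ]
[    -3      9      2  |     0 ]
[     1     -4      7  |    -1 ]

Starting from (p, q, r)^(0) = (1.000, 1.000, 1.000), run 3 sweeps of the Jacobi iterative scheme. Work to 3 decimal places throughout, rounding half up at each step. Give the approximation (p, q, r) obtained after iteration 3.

(-1.026, -0.495, -0.368)

Iteration 1:
  p = (-7 - (2)·1.000 - (3)·1.000) / (6) = -2.000
  q = (0 - (-3)·1.000 - (2)·1.000) / (9) = 0.111
  r = (-1 - (1)·1.000 - (-4)·1.000) / (7) = 0.286
Iteration 2:
  p = (-7 - (2)·0.111 - (3)·0.286) / (6) = -1.347
  q = (0 - (-3)·-2.000 - (2)·0.286) / (9) = -0.730
  r = (-1 - (1)·-2.000 - (-4)·0.111) / (7) = 0.206
Iteration 3:
  p = (-7 - (2)·-0.730 - (3)·0.206) / (6) = -1.026
  q = (0 - (-3)·-1.347 - (2)·0.206) / (9) = -0.495
  r = (-1 - (1)·-1.347 - (-4)·-0.730) / (7) = -0.368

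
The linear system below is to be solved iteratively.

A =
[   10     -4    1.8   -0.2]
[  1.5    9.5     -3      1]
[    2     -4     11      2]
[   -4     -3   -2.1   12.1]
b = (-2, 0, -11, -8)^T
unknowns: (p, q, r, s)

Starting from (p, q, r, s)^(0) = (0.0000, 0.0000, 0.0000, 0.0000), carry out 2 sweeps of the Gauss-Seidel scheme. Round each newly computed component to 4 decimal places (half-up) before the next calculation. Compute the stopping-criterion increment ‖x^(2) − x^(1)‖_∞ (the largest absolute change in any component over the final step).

0.2338

Iteration 1:
  p = (-2 - (-4)·0.0000 - (1.8)·0.0000 - (-0.2)·0.0000) / (10) = -0.2000
  q = (0 - (1.5)·-0.2000 - (-3)·0.0000 - (1)·0.0000) / (9.5) = 0.0316
  r = (-11 - (2)·-0.2000 - (-4)·0.0316 - (2)·0.0000) / (11) = -0.9521
  s = (-8 - (-4)·-0.2000 - (-3)·0.0316 - (-2.1)·-0.9521) / (12.1) = -0.8847
Iteration 2:
  p = (-2 - (-4)·0.0316 - (1.8)·-0.9521 - (-0.2)·-0.8847) / (10) = -0.0337
  q = (0 - (1.5)·-0.0337 - (-3)·-0.9521 - (1)·-0.8847) / (9.5) = -0.2022
  r = (-11 - (2)·-0.0337 - (-4)·-0.2022 - (2)·-0.8847) / (11) = -0.9065
  s = (-8 - (-4)·-0.0337 - (-3)·-0.2022 - (-2.1)·-0.9065) / (12.1) = -0.8798
Change: (0.1663, -0.2338, 0.0456, 0.0049) → max |·| = 0.2338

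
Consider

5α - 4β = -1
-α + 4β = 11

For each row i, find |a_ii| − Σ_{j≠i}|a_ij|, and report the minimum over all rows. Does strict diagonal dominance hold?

row 1: |5| − (4) = 1
row 2: |4| − (1) = 3
minimum over rows = 1 → strictly diagonally dominant (convergence guaranteed)

1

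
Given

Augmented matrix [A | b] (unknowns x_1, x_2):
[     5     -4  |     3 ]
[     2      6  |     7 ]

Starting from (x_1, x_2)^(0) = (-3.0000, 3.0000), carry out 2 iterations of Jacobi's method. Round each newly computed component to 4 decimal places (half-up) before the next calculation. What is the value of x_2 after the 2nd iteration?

0.1667

Iteration 1:
  x_1 = (3 - (-4)·3.0000) / (5) = 3.0000
  x_2 = (7 - (2)·-3.0000) / (6) = 2.1667
Iteration 2:
  x_1 = (3 - (-4)·2.1667) / (5) = 2.3334
  x_2 = (7 - (2)·3.0000) / (6) = 0.1667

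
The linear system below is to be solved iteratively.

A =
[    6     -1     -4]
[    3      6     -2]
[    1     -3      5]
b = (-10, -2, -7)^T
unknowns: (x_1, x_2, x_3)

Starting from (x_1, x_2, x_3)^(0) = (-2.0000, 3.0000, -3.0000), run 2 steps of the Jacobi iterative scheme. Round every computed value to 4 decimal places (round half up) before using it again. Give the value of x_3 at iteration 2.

Iteration 1:
  x_1 = (-10 - (-1)·3.0000 - (-4)·-3.0000) / (6) = -3.1667
  x_2 = (-2 - (3)·-2.0000 - (-2)·-3.0000) / (6) = -0.3333
  x_3 = (-7 - (1)·-2.0000 - (-3)·3.0000) / (5) = 0.8000
Iteration 2:
  x_1 = (-10 - (-1)·-0.3333 - (-4)·0.8000) / (6) = -1.1889
  x_2 = (-2 - (3)·-3.1667 - (-2)·0.8000) / (6) = 1.5167
  x_3 = (-7 - (1)·-3.1667 - (-3)·-0.3333) / (5) = -0.9666

-0.9666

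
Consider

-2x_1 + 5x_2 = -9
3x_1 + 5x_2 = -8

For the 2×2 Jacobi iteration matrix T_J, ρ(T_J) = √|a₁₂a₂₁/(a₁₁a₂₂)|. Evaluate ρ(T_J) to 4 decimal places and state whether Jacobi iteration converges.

a₁₂a₂₁/(a₁₁a₂₂) = (5)·(3) / ((-2)·(5)) = -1.500000
ρ = √|-1.500000| = √1.500000 = 1.2247
ρ > 1, so Jacobi diverges

1.2247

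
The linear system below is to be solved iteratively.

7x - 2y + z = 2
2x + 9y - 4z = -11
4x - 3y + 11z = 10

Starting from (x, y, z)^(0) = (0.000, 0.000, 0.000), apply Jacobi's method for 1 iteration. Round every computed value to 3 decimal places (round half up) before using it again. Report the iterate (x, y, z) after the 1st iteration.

Iteration 1:
  x = (2 - (-2)·0.000 - (1)·0.000) / (7) = 0.286
  y = (-11 - (2)·0.000 - (-4)·0.000) / (9) = -1.222
  z = (10 - (4)·0.000 - (-3)·0.000) / (11) = 0.909

(0.286, -1.222, 0.909)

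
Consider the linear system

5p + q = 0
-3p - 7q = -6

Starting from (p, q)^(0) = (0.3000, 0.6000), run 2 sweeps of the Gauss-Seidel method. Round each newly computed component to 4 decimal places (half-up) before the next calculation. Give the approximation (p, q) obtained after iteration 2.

Iteration 1:
  p = (0 - (1)·0.6000) / (5) = -0.1200
  q = (-6 - (-3)·-0.1200) / (-7) = 0.9086
Iteration 2:
  p = (0 - (1)·0.9086) / (5) = -0.1817
  q = (-6 - (-3)·-0.1817) / (-7) = 0.9350

(-0.1817, 0.9350)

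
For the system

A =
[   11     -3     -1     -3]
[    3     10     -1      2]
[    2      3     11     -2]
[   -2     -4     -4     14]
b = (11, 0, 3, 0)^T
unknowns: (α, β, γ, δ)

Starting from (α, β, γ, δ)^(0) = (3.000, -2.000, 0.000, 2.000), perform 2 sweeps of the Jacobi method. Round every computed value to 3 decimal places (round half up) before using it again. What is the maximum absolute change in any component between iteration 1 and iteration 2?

Iteration 1:
  α = (11 - (-3)·-2.000 - (-1)·0.000 - (-3)·2.000) / (11) = 1.000
  β = (0 - (3)·3.000 - (-1)·0.000 - (2)·2.000) / (10) = -1.300
  γ = (3 - (2)·3.000 - (3)·-2.000 - (-2)·2.000) / (11) = 0.636
  δ = (0 - (-2)·3.000 - (-4)·-2.000 - (-4)·0.000) / (14) = -0.143
Iteration 2:
  α = (11 - (-3)·-1.300 - (-1)·0.636 - (-3)·-0.143) / (11) = 0.664
  β = (0 - (3)·1.000 - (-1)·0.636 - (2)·-0.143) / (10) = -0.208
  γ = (3 - (2)·1.000 - (3)·-1.300 - (-2)·-0.143) / (11) = 0.419
  δ = (0 - (-2)·1.000 - (-4)·-1.300 - (-4)·0.636) / (14) = -0.047
Change: (-0.336, 1.092, -0.217, 0.096) → max |·| = 1.092

1.092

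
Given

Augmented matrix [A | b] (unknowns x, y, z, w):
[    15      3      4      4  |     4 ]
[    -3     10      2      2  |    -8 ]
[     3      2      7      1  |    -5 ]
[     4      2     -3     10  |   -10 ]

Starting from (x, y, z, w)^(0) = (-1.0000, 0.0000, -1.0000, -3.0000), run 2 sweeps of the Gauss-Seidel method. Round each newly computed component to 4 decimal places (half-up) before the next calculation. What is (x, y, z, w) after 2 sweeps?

(0.9536, 0.0613, -0.8684, -1.6542)

Iteration 1:
  x = (4 - (3)·0.0000 - (4)·-1.0000 - (4)·-3.0000) / (15) = 1.3333
  y = (-8 - (-3)·1.3333 - (2)·-1.0000 - (2)·-3.0000) / (10) = 0.4000
  z = (-5 - (3)·1.3333 - (2)·0.4000 - (1)·-3.0000) / (7) = -0.9714
  w = (-10 - (4)·1.3333 - (2)·0.4000 - (-3)·-0.9714) / (10) = -1.9047
Iteration 2:
  x = (4 - (3)·0.4000 - (4)·-0.9714 - (4)·-1.9047) / (15) = 0.9536
  y = (-8 - (-3)·0.9536 - (2)·-0.9714 - (2)·-1.9047) / (10) = 0.0613
  z = (-5 - (3)·0.9536 - (2)·0.0613 - (1)·-1.9047) / (7) = -0.8684
  w = (-10 - (4)·0.9536 - (2)·0.0613 - (-3)·-0.8684) / (10) = -1.6542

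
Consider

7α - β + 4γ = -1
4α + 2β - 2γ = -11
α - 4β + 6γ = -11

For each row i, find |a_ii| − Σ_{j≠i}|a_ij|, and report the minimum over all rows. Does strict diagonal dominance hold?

-4

row 1: |7| − (1+4) = 2
row 2: |2| − (4+2) = -4
row 3: |6| − (1+4) = 1
minimum over rows = -4 → not strictly diagonally dominant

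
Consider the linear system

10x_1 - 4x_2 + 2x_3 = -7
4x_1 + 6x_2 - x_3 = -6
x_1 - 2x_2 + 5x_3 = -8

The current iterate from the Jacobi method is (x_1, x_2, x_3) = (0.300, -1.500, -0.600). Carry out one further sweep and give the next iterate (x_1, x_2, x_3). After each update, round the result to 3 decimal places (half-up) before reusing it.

(-1.180, -1.300, -2.260)

One sweep:
  x_1 = (-7 - (-4)·-1.500 - (2)·-0.600) / (10) = -1.180
  x_2 = (-6 - (4)·0.300 - (-1)·-0.600) / (6) = -1.300
  x_3 = (-8 - (1)·0.300 - (-2)·-1.500) / (5) = -2.260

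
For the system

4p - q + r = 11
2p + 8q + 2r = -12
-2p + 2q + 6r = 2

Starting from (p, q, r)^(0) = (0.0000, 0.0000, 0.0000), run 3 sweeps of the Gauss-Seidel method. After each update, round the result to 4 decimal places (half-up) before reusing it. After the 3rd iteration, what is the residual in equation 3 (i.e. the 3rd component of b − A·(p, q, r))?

-0.0002

Iteration 1:
  p = (11 - (-1)·0.0000 - (1)·0.0000) / (4) = 2.7500
  q = (-12 - (2)·2.7500 - (2)·0.0000) / (8) = -2.1875
  r = (2 - (-2)·2.7500 - (2)·-2.1875) / (6) = 1.9792
Iteration 2:
  p = (11 - (-1)·-2.1875 - (1)·1.9792) / (4) = 1.7083
  q = (-12 - (2)·1.7083 - (2)·1.9792) / (8) = -2.4219
  r = (2 - (-2)·1.7083 - (2)·-2.4219) / (6) = 1.7101
Iteration 3:
  p = (11 - (-1)·-2.4219 - (1)·1.7101) / (4) = 1.7170
  q = (-12 - (2)·1.7170 - (2)·1.7101) / (8) = -2.3568
  r = (2 - (-2)·1.7170 - (2)·-2.3568) / (6) = 1.6913
Residual b − A·x = (0.0839, 0.0378, -0.0002)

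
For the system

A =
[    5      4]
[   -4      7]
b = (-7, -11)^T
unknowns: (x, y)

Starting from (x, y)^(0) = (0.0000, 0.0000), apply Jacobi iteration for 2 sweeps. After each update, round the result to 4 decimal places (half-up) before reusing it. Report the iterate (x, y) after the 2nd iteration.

(-0.1429, -2.3714)

Iteration 1:
  x = (-7 - (4)·0.0000) / (5) = -1.4000
  y = (-11 - (-4)·0.0000) / (7) = -1.5714
Iteration 2:
  x = (-7 - (4)·-1.5714) / (5) = -0.1429
  y = (-11 - (-4)·-1.4000) / (7) = -2.3714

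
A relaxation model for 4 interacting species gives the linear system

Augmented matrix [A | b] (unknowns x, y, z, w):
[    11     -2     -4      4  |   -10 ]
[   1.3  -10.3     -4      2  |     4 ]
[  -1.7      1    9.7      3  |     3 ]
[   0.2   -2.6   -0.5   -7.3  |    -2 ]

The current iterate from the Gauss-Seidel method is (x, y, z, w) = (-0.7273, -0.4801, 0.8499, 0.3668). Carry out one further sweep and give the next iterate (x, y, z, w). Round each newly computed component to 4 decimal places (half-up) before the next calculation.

(-0.8207, -0.7508, 0.1294, 0.5100)

One sweep:
  x = (-10 - (-2)·-0.4801 - (-4)·0.8499 - (4)·0.3668) / (11) = -0.8207
  y = (4 - (1.3)·-0.8207 - (-4)·0.8499 - (2)·0.3668) / (-10.3) = -0.7508
  z = (3 - (-1.7)·-0.8207 - (1)·-0.7508 - (3)·0.3668) / (9.7) = 0.1294
  w = (-2 - (0.2)·-0.8207 - (-2.6)·-0.7508 - (-0.5)·0.1294) / (-7.3) = 0.5100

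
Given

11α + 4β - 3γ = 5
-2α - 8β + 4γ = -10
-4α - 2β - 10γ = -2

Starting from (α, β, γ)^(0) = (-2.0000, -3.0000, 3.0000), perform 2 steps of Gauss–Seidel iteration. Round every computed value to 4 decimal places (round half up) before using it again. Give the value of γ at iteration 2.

Iteration 1:
  α = (5 - (4)·-3.0000 - (-3)·3.0000) / (11) = 2.3636
  β = (-10 - (-2)·2.3636 - (4)·3.0000) / (-8) = 2.1591
  γ = (-2 - (-4)·2.3636 - (-2)·2.1591) / (-10) = -1.1773
Iteration 2:
  α = (5 - (4)·2.1591 - (-3)·-1.1773) / (11) = -0.6517
  β = (-10 - (-2)·-0.6517 - (4)·-1.1773) / (-8) = 0.8243
  γ = (-2 - (-4)·-0.6517 - (-2)·0.8243) / (-10) = 0.2958

0.2958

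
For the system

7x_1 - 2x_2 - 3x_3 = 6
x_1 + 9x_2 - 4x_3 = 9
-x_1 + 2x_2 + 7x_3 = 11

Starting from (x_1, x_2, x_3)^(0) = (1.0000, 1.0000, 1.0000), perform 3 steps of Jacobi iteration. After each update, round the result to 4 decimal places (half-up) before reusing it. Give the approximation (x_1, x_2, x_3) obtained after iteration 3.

(1.8808, 1.4233, 1.4185)

Iteration 1:
  x_1 = (6 - (-2)·1.0000 - (-3)·1.0000) / (7) = 1.5714
  x_2 = (9 - (1)·1.0000 - (-4)·1.0000) / (9) = 1.3333
  x_3 = (11 - (-1)·1.0000 - (2)·1.0000) / (7) = 1.4286
Iteration 2:
  x_1 = (6 - (-2)·1.3333 - (-3)·1.4286) / (7) = 1.8503
  x_2 = (9 - (1)·1.5714 - (-4)·1.4286) / (9) = 1.4603
  x_3 = (11 - (-1)·1.5714 - (2)·1.3333) / (7) = 1.4150
Iteration 3:
  x_1 = (6 - (-2)·1.4603 - (-3)·1.4150) / (7) = 1.8808
  x_2 = (9 - (1)·1.8503 - (-4)·1.4150) / (9) = 1.4233
  x_3 = (11 - (-1)·1.8503 - (2)·1.4603) / (7) = 1.4185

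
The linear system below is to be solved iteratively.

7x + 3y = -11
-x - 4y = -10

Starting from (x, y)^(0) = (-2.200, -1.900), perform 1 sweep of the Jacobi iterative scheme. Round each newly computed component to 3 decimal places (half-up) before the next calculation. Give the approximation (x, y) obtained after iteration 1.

(-0.757, 3.050)

Iteration 1:
  x = (-11 - (3)·-1.900) / (7) = -0.757
  y = (-10 - (-1)·-2.200) / (-4) = 3.050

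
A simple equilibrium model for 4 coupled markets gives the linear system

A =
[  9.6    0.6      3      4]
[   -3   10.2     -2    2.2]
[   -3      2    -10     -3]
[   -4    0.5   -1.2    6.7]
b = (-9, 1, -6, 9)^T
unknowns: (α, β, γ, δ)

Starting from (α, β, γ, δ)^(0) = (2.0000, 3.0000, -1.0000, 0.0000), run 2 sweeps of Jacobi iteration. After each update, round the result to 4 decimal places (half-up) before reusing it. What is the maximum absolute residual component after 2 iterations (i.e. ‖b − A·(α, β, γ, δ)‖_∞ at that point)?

Iteration 1:
  α = (-9 - (0.6)·3.0000 - (3)·-1.0000 - (4)·0.0000) / (9.6) = -0.8125
  β = (1 - (-3)·2.0000 - (-2)·-1.0000 - (2.2)·0.0000) / (10.2) = 0.4902
  γ = (-6 - (-3)·2.0000 - (2)·3.0000 - (-3)·0.0000) / (-10) = 0.6000
  δ = (9 - (-4)·2.0000 - (0.5)·3.0000 - (-1.2)·-1.0000) / (6.7) = 2.1343
Iteration 2:
  α = (-9 - (0.6)·0.4902 - (3)·0.6000 - (4)·2.1343) / (9.6) = -2.0449
  β = (1 - (-3)·-0.8125 - (-2)·0.6000 - (2.2)·2.1343) / (10.2) = -0.4836
  γ = (-6 - (-3)·-0.8125 - (2)·0.4902 - (-3)·2.1343) / (-10) = 0.3015
  δ = (9 - (-4)·-0.8125 - (0.5)·0.4902 - (-1.2)·0.6000) / (6.7) = 0.9291
Residual b − A·x = (6.3003, -1.6430, -5.3652, -4.8010); ∞-norm = 6.3003

6.3003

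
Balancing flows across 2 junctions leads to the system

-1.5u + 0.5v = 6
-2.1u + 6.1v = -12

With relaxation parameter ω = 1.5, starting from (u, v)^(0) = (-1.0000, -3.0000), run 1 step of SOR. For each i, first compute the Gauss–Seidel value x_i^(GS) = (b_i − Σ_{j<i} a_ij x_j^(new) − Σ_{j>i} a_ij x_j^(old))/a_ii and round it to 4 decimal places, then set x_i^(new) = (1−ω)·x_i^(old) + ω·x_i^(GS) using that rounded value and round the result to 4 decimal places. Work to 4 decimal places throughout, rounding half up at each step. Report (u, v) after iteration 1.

(-7.0000, -5.0655)

Iteration 1:
  u: GS value = (6 - (0.5)·-3.0000) / (-1.5) = -5.0000;  u ← (1−ω)·-1.0000 + ω·-5.0000 = -7.0000
  v: GS value = (-12 - (-2.1)·-7.0000) / (6.1) = -4.3770;  v ← (1−ω)·-3.0000 + ω·-4.3770 = -5.0655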